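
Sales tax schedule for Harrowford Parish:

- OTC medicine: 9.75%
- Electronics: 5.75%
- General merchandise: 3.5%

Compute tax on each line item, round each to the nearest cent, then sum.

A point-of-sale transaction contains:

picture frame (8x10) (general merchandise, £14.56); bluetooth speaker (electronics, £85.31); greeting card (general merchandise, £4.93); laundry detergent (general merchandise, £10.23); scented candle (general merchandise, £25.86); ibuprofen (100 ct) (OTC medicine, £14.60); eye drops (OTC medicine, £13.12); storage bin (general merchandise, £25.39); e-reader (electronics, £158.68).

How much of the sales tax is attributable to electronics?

£14.03

Bluetooth speaker £85.31: electronics → 5.75% → £4.91
E-reader £158.68: electronics → 5.75% → £9.12
Tax on electronics = £4.91 + £9.12 = £14.03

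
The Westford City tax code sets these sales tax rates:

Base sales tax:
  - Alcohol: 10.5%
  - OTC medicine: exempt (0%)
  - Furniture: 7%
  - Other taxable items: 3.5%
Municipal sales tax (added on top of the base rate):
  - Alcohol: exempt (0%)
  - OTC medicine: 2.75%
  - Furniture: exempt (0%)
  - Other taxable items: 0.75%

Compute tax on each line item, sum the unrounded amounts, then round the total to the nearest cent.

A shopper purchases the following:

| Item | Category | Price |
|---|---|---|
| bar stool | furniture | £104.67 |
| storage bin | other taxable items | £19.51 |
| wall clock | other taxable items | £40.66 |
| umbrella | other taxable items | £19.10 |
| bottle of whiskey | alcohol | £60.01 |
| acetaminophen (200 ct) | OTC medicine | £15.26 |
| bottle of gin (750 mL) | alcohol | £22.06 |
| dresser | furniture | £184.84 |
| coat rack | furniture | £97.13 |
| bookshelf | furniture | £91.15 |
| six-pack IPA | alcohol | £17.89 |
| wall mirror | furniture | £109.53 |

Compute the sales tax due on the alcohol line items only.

£10.50

Bottle of whiskey £60.01: alcohol → 10.5% + 0% municipal = 10.5% → £6.30105
Bottle of gin (750 mL) £22.06: alcohol → 10.5% + 0% municipal = 10.5% → £2.3163
Six-pack IPA £17.89: alcohol → 10.5% + 0% municipal = 10.5% → £1.87845
Tax on alcohol: unrounded sum = £10.4958 → £10.50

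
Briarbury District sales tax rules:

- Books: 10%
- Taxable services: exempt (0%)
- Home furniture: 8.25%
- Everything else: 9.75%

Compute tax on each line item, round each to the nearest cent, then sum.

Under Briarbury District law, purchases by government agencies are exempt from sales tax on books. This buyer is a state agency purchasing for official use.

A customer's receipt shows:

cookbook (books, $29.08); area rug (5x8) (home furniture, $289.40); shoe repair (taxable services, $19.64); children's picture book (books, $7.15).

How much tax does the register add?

$23.88

Cookbook $29.08: books, buyer-exempt → 0% → $0.00
Area rug (5x8) $289.40: home furniture → 8.25% → $23.88
Shoe repair $19.64: taxable services → 0% → $0.00
Children's picture book $7.15: books, buyer-exempt → 0% → $0.00
Total tax = $23.88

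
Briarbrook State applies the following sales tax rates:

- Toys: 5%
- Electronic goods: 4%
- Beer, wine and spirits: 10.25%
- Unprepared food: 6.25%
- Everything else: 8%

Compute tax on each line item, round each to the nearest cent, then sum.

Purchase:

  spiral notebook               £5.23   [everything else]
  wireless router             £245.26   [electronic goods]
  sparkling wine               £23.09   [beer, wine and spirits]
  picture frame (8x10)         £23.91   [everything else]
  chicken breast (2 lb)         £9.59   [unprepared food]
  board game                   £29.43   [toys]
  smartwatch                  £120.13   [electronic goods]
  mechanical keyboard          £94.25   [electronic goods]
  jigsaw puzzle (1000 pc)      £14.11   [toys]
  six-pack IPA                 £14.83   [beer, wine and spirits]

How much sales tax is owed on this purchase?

£27.39

Spiral notebook £5.23: everything else → 8% → £0.42
Wireless router £245.26: electronic goods → 4% → £9.81
Sparkling wine £23.09: beer, wine and spirits → 10.25% → £2.37
Picture frame (8x10) £23.91: everything else → 8% → £1.91
Chicken breast (2 lb) £9.59: unprepared food → 6.25% → £0.60
Board game £29.43: toys → 5% → £1.47
Smartwatch £120.13: electronic goods → 4% → £4.81
Mechanical keyboard £94.25: electronic goods → 4% → £3.77
Jigsaw puzzle (1000 pc) £14.11: toys → 5% → £0.71
Six-pack IPA £14.83: beer, wine and spirits → 10.25% → £1.52
Total tax = £0.42 + £9.81 + £2.37 + £1.91 + £0.60 + £1.47 + £4.81 + £3.77 + £0.71 + £1.52 = £27.39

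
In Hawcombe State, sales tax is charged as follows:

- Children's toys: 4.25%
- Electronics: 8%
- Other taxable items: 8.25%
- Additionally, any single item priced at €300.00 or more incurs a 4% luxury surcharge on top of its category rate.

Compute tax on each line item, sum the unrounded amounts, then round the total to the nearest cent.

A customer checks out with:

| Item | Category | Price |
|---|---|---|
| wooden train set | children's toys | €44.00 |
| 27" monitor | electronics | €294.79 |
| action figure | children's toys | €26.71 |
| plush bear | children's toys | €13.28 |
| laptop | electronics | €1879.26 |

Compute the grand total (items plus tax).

€2510.70

Wooden train set €44.00: children's toys → 4.25% → €1.87
27" monitor €294.79: electronics → 8% → €23.5832
Action figure €26.71: children's toys → 4.25% → €1.135175
Plush bear €13.28: children's toys → 4.25% → €0.5644
Laptop €1879.26: electronics → 8% + 4% surcharge = 12% → €225.5112
Subtotal = €2258.04; unrounded tax = €252.663975 → €252.66; total due = €2510.70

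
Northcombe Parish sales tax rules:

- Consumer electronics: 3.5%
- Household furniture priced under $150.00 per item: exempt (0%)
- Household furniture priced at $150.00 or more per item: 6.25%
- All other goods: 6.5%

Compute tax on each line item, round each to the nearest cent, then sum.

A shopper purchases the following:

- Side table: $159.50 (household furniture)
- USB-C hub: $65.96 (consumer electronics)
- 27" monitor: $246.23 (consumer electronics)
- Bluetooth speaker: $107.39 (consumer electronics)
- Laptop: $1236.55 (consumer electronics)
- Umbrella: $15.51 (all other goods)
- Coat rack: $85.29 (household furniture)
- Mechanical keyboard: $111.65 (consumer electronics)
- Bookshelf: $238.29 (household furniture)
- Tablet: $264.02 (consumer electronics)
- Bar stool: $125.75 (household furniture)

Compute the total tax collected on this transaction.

Side table $159.50: household furniture, $150.00 or more → 6.25% → $9.97
USB-C hub $65.96: consumer electronics → 3.5% → $2.31
27" monitor $246.23: consumer electronics → 3.5% → $8.62
Bluetooth speaker $107.39: consumer electronics → 3.5% → $3.76
Laptop $1236.55: consumer electronics → 3.5% → $43.28
Umbrella $15.51: all other goods → 6.5% → $1.01
Coat rack $85.29: household furniture, under $150.00 → 0% → $0.00
Mechanical keyboard $111.65: consumer electronics → 3.5% → $3.91
Bookshelf $238.29: household furniture, $150.00 or more → 6.25% → $14.89
Tablet $264.02: consumer electronics → 3.5% → $9.24
Bar stool $125.75: household furniture, under $150.00 → 0% → $0.00
Total tax = $9.97 + $2.31 + $8.62 + $3.76 + $43.28 + $1.01 + $3.91 + $14.89 + $9.24 = $96.99

$96.99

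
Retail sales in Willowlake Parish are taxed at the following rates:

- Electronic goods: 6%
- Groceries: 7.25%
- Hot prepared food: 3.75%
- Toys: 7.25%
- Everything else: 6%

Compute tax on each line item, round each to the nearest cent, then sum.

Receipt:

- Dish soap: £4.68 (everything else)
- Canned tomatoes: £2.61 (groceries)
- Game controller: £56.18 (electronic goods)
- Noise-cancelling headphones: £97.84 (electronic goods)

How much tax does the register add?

£9.71

Dish soap £4.68: everything else → 6% → £0.28
Canned tomatoes £2.61: groceries → 7.25% → £0.19
Game controller £56.18: electronic goods → 6% → £3.37
Noise-cancelling headphones £97.84: electronic goods → 6% → £5.87
Total tax = £0.28 + £0.19 + £3.37 + £5.87 = £9.71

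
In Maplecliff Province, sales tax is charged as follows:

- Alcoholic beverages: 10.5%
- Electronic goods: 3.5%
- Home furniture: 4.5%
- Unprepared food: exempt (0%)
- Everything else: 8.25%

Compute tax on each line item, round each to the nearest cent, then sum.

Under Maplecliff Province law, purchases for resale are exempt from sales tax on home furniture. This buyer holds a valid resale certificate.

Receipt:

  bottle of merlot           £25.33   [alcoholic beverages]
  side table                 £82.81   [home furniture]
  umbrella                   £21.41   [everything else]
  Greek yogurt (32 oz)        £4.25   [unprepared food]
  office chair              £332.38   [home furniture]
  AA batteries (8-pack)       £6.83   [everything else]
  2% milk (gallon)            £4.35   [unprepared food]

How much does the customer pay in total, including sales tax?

£482.35

Bottle of merlot £25.33: alcoholic beverages → 10.5% → £2.66
Side table £82.81: home furniture, buyer-exempt → 0% → £0.00
Umbrella £21.41: everything else → 8.25% → £1.77
Greek yogurt (32 oz) £4.25: unprepared food → 0% → £0.00
Office chair £332.38: home furniture, buyer-exempt → 0% → £0.00
AA batteries (8-pack) £6.83: everything else → 8.25% → £0.56
2% milk (gallon) £4.35: unprepared food → 0% → £0.00
Subtotal = £477.36; tax = £4.99; total due = £482.35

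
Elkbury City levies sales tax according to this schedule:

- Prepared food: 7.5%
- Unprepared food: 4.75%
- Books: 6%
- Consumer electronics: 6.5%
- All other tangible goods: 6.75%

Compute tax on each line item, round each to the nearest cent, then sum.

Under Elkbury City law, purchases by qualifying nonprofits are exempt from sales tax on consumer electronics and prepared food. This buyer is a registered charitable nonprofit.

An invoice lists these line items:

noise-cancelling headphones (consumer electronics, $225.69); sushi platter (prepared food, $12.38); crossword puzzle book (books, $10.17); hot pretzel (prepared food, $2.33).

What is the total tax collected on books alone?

$0.61

Crossword puzzle book $10.17: books → 6% → $0.61
Tax on books = $0.61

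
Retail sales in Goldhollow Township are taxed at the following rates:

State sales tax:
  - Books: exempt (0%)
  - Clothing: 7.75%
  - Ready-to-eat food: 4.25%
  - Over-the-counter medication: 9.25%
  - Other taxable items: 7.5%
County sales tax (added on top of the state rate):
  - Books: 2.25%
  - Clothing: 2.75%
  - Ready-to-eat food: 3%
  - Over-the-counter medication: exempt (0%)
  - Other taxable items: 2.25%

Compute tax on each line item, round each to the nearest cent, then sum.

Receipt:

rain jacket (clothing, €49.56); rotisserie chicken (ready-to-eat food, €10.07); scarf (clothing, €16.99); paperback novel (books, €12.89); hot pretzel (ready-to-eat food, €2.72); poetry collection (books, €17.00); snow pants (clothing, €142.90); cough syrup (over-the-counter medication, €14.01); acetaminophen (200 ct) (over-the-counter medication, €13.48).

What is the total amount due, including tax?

€305.75

Rain jacket €49.56: clothing → 7.75% + 2.75% county = 10.5% → €5.20
Rotisserie chicken €10.07: ready-to-eat food → 4.25% + 3% county = 7.25% → €0.73
Scarf €16.99: clothing → 7.75% + 2.75% county = 10.5% → €1.78
Paperback novel €12.89: books → 0% + 2.25% county = 2.25% → €0.29
Hot pretzel €2.72: ready-to-eat food → 4.25% + 3% county = 7.25% → €0.20
Poetry collection €17.00: books → 0% + 2.25% county = 2.25% → €0.38
Snow pants €142.90: clothing → 7.75% + 2.75% county = 10.5% → €15.00
Cough syrup €14.01: over-the-counter medication → 9.25% + 0% county = 9.25% → €1.30
Acetaminophen (200 ct) €13.48: over-the-counter medication → 9.25% + 0% county = 9.25% → €1.25
Subtotal = €279.62; tax = €26.13; total due = €305.75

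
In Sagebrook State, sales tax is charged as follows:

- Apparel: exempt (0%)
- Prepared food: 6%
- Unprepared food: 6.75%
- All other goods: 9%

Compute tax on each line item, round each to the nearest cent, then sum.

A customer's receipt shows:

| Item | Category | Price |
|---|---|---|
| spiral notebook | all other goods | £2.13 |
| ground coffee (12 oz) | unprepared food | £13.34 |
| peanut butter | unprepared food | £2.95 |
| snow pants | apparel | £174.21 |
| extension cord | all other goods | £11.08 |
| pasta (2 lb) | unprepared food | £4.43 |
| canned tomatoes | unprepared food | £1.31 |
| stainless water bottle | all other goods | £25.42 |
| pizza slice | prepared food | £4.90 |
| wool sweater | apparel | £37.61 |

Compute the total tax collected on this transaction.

Spiral notebook £2.13: all other goods → 9% → £0.19
Ground coffee (12 oz) £13.34: unprepared food → 6.75% → £0.90
Peanut butter £2.95: unprepared food → 6.75% → £0.20
Snow pants £174.21: apparel → 0% → £0.00
Extension cord £11.08: all other goods → 9% → £1.00
Pasta (2 lb) £4.43: unprepared food → 6.75% → £0.30
Canned tomatoes £1.31: unprepared food → 6.75% → £0.09
Stainless water bottle £25.42: all other goods → 9% → £2.29
Pizza slice £4.90: prepared food → 6% → £0.29
Wool sweater £37.61: apparel → 0% → £0.00
Total tax = £0.19 + £0.90 + £0.20 + £1.00 + £0.30 + £0.09 + £2.29 + £0.29 = £5.26

£5.26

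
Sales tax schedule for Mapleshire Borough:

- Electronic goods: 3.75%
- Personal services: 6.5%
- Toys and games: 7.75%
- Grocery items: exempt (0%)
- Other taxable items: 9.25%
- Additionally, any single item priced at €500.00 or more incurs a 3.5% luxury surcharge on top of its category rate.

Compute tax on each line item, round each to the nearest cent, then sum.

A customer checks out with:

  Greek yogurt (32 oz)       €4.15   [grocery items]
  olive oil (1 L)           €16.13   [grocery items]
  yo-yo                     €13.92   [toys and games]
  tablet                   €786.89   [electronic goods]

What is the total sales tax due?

€58.13

Greek yogurt (32 oz) €4.15: grocery items → 0% → €0.00
Olive oil (1 L) €16.13: grocery items → 0% → €0.00
Yo-yo €13.92: toys and games → 7.75% → €1.08
Tablet €786.89: electronic goods → 3.75% + 3.5% surcharge = 7.25% → €57.05
Total tax = €1.08 + €57.05 = €58.13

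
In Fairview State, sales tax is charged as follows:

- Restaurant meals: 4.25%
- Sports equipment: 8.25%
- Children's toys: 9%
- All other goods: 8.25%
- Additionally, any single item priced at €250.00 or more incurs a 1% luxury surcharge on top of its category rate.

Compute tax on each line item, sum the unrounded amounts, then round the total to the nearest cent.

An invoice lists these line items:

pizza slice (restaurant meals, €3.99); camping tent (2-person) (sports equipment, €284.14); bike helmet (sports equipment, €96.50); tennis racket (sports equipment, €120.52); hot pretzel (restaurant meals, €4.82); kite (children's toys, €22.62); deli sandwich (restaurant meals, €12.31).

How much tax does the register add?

€47.12

Pizza slice €3.99: restaurant meals → 4.25% → €0.169575
Camping tent (2-person) €284.14: sports equipment → 8.25% + 1% surcharge = 9.25% → €26.28295
Bike helmet €96.50: sports equipment → 8.25% → €7.96125
Tennis racket €120.52: sports equipment → 8.25% → €9.9429
Hot pretzel €4.82: restaurant meals → 4.25% → €0.20485
Kite €22.62: children's toys → 9% → €2.0358
Deli sandwich €12.31: restaurant meals → 4.25% → €0.523175
Unrounded tax sum = €47.1205 → €47.12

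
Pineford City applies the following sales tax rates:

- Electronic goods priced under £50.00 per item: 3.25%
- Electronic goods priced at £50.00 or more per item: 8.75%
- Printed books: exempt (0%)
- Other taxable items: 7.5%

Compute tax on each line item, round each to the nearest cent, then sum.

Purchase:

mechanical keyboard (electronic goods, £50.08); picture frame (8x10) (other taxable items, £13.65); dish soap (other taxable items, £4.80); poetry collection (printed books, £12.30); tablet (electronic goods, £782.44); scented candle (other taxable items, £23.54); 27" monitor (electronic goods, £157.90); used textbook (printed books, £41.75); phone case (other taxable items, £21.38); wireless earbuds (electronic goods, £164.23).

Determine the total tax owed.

Mechanical keyboard £50.08: electronic goods, £50.00 or more → 8.75% → £4.38
Picture frame (8x10) £13.65: other taxable items → 7.5% → £1.02
Dish soap £4.80: other taxable items → 7.5% → £0.36
Poetry collection £12.30: printed books → 0% → £0.00
Tablet £782.44: electronic goods, £50.00 or more → 8.75% → £68.46
Scented candle £23.54: other taxable items → 7.5% → £1.77
27" monitor £157.90: electronic goods, £50.00 or more → 8.75% → £13.82
Used textbook £41.75: printed books → 0% → £0.00
Phone case £21.38: other taxable items → 7.5% → £1.60
Wireless earbuds £164.23: electronic goods, £50.00 or more → 8.75% → £14.37
Total tax = £4.38 + £1.02 + £0.36 + £68.46 + £1.77 + £13.82 + £1.60 + £14.37 = £105.78

£105.78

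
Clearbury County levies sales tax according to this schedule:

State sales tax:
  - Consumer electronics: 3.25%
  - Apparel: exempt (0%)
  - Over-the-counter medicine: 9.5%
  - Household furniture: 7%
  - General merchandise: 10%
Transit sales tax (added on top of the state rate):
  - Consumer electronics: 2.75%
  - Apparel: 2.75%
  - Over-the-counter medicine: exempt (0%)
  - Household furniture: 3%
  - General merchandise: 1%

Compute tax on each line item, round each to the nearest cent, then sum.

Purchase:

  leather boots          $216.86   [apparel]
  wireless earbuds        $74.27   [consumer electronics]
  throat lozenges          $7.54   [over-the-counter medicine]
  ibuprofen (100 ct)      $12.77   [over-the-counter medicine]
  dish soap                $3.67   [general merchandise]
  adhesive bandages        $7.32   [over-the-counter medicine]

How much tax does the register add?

Leather boots $216.86: apparel → 0% + 2.75% transit = 2.75% → $5.96
Wireless earbuds $74.27: consumer electronics → 3.25% + 2.75% transit = 6% → $4.46
Throat lozenges $7.54: over-the-counter medicine → 9.5% + 0% transit = 9.5% → $0.72
Ibuprofen (100 ct) $12.77: over-the-counter medicine → 9.5% + 0% transit = 9.5% → $1.21
Dish soap $3.67: general merchandise → 10% + 1% transit = 11% → $0.40
Adhesive bandages $7.32: over-the-counter medicine → 9.5% + 0% transit = 9.5% → $0.70
Total tax = $5.96 + $4.46 + $0.72 + $1.21 + $0.40 + $0.70 = $13.45

$13.45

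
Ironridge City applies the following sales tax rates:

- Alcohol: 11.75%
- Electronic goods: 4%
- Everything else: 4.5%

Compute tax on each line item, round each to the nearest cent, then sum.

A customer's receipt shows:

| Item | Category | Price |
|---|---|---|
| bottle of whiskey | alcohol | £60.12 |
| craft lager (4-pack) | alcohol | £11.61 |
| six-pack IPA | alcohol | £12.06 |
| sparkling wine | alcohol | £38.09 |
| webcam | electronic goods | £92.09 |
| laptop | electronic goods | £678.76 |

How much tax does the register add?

£45.15

Bottle of whiskey £60.12: alcohol → 11.75% → £7.06
Craft lager (4-pack) £11.61: alcohol → 11.75% → £1.36
Six-pack IPA £12.06: alcohol → 11.75% → £1.42
Sparkling wine £38.09: alcohol → 11.75% → £4.48
Webcam £92.09: electronic goods → 4% → £3.68
Laptop £678.76: electronic goods → 4% → £27.15
Total tax = £7.06 + £1.36 + £1.42 + £4.48 + £3.68 + £27.15 = £45.15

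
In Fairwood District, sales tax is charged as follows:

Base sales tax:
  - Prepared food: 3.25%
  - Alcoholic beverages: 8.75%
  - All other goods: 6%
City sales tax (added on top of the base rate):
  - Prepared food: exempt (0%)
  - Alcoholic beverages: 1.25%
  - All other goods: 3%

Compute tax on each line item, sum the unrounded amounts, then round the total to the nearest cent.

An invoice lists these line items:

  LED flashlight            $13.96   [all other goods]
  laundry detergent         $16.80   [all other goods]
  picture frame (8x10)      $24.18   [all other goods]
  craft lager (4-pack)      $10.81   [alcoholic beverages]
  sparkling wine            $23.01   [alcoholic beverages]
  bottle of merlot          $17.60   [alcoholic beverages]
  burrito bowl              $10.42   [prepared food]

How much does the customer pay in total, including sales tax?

LED flashlight $13.96: all other goods → 6% + 3% city = 9% → $1.2564
Laundry detergent $16.80: all other goods → 6% + 3% city = 9% → $1.512
Picture frame (8x10) $24.18: all other goods → 6% + 3% city = 9% → $2.1762
Craft lager (4-pack) $10.81: alcoholic beverages → 8.75% + 1.25% city = 10% → $1.081
Sparkling wine $23.01: alcoholic beverages → 8.75% + 1.25% city = 10% → $2.301
Bottle of merlot $17.60: alcoholic beverages → 8.75% + 1.25% city = 10% → $1.76
Burrito bowl $10.42: prepared food → 3.25% + 0% city = 3.25% → $0.33865
Subtotal = $116.78; unrounded tax = $10.42525 → $10.43; total due = $127.21

$127.21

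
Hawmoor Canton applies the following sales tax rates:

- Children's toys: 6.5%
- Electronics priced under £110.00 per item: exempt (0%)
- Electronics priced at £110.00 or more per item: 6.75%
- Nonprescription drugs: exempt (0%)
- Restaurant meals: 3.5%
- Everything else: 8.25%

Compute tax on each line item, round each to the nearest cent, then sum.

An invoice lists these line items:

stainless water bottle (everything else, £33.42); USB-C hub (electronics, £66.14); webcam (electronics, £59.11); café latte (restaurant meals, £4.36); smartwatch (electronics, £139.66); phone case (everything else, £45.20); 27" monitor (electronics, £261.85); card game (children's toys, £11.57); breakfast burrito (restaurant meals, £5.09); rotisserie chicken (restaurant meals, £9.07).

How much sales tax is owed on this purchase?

£34.99

Stainless water bottle £33.42: everything else → 8.25% → £2.76
USB-C hub £66.14: electronics, under £110.00 → 0% → £0.00
Webcam £59.11: electronics, under £110.00 → 0% → £0.00
Café latte £4.36: restaurant meals → 3.5% → £0.15
Smartwatch £139.66: electronics, £110.00 or more → 6.75% → £9.43
Phone case £45.20: everything else → 8.25% → £3.73
27" monitor £261.85: electronics, £110.00 or more → 6.75% → £17.67
Card game £11.57: children's toys → 6.5% → £0.75
Breakfast burrito £5.09: restaurant meals → 3.5% → £0.18
Rotisserie chicken £9.07: restaurant meals → 3.5% → £0.32
Total tax = £2.76 + £0.15 + £9.43 + £3.73 + £17.67 + £0.75 + £0.18 + £0.32 = £34.99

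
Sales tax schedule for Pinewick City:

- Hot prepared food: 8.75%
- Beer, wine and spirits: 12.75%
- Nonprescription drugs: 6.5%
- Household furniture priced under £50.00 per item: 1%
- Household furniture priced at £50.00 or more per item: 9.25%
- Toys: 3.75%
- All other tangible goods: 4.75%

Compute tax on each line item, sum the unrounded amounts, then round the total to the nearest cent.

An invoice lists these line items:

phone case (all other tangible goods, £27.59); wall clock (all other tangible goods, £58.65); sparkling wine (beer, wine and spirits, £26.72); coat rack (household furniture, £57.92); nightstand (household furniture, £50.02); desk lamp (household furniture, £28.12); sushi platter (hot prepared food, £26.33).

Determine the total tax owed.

Phone case £27.59: all other tangible goods → 4.75% → £1.310525
Wall clock £58.65: all other tangible goods → 4.75% → £2.785875
Sparkling wine £26.72: beer, wine and spirits → 12.75% → £3.4068
Coat rack £57.92: household furniture, £50.00 or more → 9.25% → £5.3576
Nightstand £50.02: household furniture, £50.00 or more → 9.25% → £4.62685
Desk lamp £28.12: household furniture, under £50.00 → 1% → £0.2812
Sushi platter £26.33: hot prepared food → 8.75% → £2.303875
Unrounded tax sum = £20.072725 → £20.07

£20.07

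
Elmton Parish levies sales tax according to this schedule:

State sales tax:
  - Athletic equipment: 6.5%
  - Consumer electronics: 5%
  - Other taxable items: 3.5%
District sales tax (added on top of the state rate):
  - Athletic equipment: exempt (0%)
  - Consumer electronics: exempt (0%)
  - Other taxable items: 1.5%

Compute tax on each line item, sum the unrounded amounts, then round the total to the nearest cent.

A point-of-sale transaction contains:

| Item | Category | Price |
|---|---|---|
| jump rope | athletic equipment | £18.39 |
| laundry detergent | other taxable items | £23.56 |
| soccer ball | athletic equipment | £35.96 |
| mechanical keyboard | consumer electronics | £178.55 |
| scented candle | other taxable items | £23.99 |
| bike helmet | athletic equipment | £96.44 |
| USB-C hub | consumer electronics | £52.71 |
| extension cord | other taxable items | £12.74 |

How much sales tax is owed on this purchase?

£24.38

Jump rope £18.39: athletic equipment → 6.5% + 0% district = 6.5% → £1.19535
Laundry detergent £23.56: other taxable items → 3.5% + 1.5% district = 5% → £1.178
Soccer ball £35.96: athletic equipment → 6.5% + 0% district = 6.5% → £2.3374
Mechanical keyboard £178.55: consumer electronics → 5% + 0% district = 5% → £8.9275
Scented candle £23.99: other taxable items → 3.5% + 1.5% district = 5% → £1.1995
Bike helmet £96.44: athletic equipment → 6.5% + 0% district = 6.5% → £6.2686
USB-C hub £52.71: consumer electronics → 5% + 0% district = 5% → £2.6355
Extension cord £12.74: other taxable items → 3.5% + 1.5% district = 5% → £0.637
Unrounded tax sum = £24.37885 → £24.38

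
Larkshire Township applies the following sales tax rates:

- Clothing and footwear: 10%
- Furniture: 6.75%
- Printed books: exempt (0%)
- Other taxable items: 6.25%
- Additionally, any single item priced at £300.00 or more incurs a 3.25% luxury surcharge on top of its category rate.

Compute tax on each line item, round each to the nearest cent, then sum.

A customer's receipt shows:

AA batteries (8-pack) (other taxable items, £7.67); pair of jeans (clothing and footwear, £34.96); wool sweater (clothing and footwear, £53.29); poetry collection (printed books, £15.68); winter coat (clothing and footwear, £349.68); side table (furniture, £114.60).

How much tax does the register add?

AA batteries (8-pack) £7.67: other taxable items → 6.25% → £0.48
Pair of jeans £34.96: clothing and footwear → 10% → £3.50
Wool sweater £53.29: clothing and footwear → 10% → £5.33
Poetry collection £15.68: printed books → 0% → £0.00
Winter coat £349.68: clothing and footwear → 10% + 3.25% surcharge = 13.25% → £46.33
Side table £114.60: furniture → 6.75% → £7.74
Total tax = £0.48 + £3.50 + £5.33 + £46.33 + £7.74 = £63.38

£63.38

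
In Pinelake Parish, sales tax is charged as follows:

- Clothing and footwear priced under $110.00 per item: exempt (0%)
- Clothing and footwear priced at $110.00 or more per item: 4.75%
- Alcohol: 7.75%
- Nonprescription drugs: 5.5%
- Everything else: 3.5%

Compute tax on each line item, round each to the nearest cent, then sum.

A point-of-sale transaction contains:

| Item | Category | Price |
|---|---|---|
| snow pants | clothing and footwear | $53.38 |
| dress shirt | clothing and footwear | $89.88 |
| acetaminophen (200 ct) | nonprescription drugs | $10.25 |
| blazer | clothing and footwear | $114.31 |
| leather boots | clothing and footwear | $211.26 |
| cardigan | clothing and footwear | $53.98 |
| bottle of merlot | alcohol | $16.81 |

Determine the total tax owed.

$17.32

Snow pants $53.38: clothing and footwear, under $110.00 → 0% → $0.00
Dress shirt $89.88: clothing and footwear, under $110.00 → 0% → $0.00
Acetaminophen (200 ct) $10.25: nonprescription drugs → 5.5% → $0.56
Blazer $114.31: clothing and footwear, $110.00 or more → 4.75% → $5.43
Leather boots $211.26: clothing and footwear, $110.00 or more → 4.75% → $10.03
Cardigan $53.98: clothing and footwear, under $110.00 → 0% → $0.00
Bottle of merlot $16.81: alcohol → 7.75% → $1.30
Total tax = $0.56 + $5.43 + $10.03 + $1.30 = $17.32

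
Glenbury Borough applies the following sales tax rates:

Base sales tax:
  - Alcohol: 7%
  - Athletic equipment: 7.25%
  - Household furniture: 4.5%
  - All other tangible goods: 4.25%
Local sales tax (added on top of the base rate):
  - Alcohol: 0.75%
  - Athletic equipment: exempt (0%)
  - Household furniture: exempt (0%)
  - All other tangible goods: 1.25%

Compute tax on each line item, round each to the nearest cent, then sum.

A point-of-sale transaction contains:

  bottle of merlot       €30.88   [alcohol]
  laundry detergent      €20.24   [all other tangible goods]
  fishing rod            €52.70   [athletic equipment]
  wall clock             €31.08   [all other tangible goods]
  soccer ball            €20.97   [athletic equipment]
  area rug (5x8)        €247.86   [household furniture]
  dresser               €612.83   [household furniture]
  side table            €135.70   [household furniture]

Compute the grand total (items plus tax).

Bottle of merlot €30.88: alcohol → 7% + 0.75% local = 7.75% → €2.39
Laundry detergent €20.24: all other tangible goods → 4.25% + 1.25% local = 5.5% → €1.11
Fishing rod €52.70: athletic equipment → 7.25% + 0% local = 7.25% → €3.82
Wall clock €31.08: all other tangible goods → 4.25% + 1.25% local = 5.5% → €1.71
Soccer ball €20.97: athletic equipment → 7.25% + 0% local = 7.25% → €1.52
Area rug (5x8) €247.86: household furniture → 4.5% + 0% local = 4.5% → €11.15
Dresser €612.83: household furniture → 4.5% + 0% local = 4.5% → €27.58
Side table €135.70: household furniture → 4.5% + 0% local = 4.5% → €6.11
Subtotal = €1152.26; tax = €55.39; total due = €1207.65

€1207.65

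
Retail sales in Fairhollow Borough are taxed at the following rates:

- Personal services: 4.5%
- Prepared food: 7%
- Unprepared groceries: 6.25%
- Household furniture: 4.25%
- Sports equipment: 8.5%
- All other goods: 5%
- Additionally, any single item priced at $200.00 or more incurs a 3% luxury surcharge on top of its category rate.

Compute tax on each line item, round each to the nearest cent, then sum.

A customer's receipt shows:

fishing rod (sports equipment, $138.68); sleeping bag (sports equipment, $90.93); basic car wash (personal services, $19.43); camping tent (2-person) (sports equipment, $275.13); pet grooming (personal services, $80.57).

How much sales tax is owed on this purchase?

Fishing rod $138.68: sports equipment → 8.5% → $11.79
Sleeping bag $90.93: sports equipment → 8.5% → $7.73
Basic car wash $19.43: personal services → 4.5% → $0.87
Camping tent (2-person) $275.13: sports equipment → 8.5% + 3% surcharge = 11.5% → $31.64
Pet grooming $80.57: personal services → 4.5% → $3.63
Total tax = $11.79 + $7.73 + $0.87 + $31.64 + $3.63 = $55.66

$55.66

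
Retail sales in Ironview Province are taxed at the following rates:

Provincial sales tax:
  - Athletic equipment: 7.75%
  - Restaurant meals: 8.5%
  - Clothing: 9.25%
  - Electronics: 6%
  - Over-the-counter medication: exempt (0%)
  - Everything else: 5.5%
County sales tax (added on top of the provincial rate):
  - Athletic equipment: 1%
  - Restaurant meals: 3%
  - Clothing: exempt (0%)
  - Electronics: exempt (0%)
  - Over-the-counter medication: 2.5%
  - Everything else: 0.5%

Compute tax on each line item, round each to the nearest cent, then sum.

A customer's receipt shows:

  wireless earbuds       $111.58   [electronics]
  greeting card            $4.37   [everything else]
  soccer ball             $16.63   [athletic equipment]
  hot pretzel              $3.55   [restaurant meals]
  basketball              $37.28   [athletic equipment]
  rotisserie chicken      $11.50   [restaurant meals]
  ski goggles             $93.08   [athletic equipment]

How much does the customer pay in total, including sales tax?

$299.53

Wireless earbuds $111.58: electronics → 6% + 0% county = 6% → $6.69
Greeting card $4.37: everything else → 5.5% + 0.5% county = 6% → $0.26
Soccer ball $16.63: athletic equipment → 7.75% + 1% county = 8.75% → $1.46
Hot pretzel $3.55: restaurant meals → 8.5% + 3% county = 11.5% → $0.41
Basketball $37.28: athletic equipment → 7.75% + 1% county = 8.75% → $3.26
Rotisserie chicken $11.50: restaurant meals → 8.5% + 3% county = 11.5% → $1.32
Ski goggles $93.08: athletic equipment → 7.75% + 1% county = 8.75% → $8.14
Subtotal = $277.99; tax = $21.54; total due = $299.53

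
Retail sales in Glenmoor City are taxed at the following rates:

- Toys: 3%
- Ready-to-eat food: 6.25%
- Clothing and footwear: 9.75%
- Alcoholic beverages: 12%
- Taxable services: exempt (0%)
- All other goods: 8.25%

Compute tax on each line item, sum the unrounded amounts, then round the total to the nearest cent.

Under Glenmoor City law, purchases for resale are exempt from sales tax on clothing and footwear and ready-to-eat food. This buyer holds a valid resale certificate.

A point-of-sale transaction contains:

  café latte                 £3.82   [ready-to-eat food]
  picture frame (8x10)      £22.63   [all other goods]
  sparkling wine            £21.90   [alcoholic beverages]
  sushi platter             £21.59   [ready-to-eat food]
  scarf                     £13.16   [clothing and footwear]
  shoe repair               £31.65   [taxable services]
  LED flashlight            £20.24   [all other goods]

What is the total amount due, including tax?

£141.15

Café latte £3.82: ready-to-eat food, buyer-exempt → 0% → £0.00
Picture frame (8x10) £22.63: all other goods → 8.25% → £1.866975
Sparkling wine £21.90: alcoholic beverages → 12% → £2.628
Sushi platter £21.59: ready-to-eat food, buyer-exempt → 0% → £0.00
Scarf £13.16: clothing and footwear, buyer-exempt → 0% → £0.00
Shoe repair £31.65: taxable services → 0% → £0.00
LED flashlight £20.24: all other goods → 8.25% → £1.6698
Subtotal = £134.99; unrounded tax = £6.164775 → £6.16; total due = £141.15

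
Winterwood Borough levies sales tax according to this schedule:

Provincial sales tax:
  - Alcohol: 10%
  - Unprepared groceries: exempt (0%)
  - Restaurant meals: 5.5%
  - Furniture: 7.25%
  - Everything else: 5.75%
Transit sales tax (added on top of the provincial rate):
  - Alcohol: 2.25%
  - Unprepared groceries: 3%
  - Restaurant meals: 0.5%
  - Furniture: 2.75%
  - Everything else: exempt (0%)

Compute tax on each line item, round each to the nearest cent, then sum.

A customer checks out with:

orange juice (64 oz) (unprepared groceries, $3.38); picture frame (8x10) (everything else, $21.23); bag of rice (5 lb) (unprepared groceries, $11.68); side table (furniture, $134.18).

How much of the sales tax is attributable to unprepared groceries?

$0.45

Orange juice (64 oz) $3.38: unprepared groceries → 0% + 3% transit = 3% → $0.10
Bag of rice (5 lb) $11.68: unprepared groceries → 0% + 3% transit = 3% → $0.35
Tax on unprepared groceries = $0.10 + $0.35 = $0.45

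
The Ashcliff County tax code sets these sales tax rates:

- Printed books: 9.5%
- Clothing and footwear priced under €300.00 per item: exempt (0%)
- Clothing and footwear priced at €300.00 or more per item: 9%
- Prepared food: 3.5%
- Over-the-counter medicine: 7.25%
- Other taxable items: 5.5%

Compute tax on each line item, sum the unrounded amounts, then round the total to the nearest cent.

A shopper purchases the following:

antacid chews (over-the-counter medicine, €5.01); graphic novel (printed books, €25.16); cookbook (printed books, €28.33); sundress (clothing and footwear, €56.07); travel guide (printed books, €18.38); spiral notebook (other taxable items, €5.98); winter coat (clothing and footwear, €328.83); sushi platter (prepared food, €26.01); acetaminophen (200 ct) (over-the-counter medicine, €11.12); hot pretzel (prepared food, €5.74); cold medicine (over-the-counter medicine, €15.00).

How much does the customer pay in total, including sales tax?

Antacid chews €5.01: over-the-counter medicine → 7.25% → €0.363225
Graphic novel €25.16: printed books → 9.5% → €2.3902
Cookbook €28.33: printed books → 9.5% → €2.69135
Sundress €56.07: clothing and footwear, under €300.00 → 0% → €0.00
Travel guide €18.38: printed books → 9.5% → €1.7461
Spiral notebook €5.98: other taxable items → 5.5% → €0.3289
Winter coat €328.83: clothing and footwear, €300.00 or more → 9% → €29.5947
Sushi platter €26.01: prepared food → 3.5% → €0.91035
Acetaminophen (200 ct) €11.12: over-the-counter medicine → 7.25% → €0.8062
Hot pretzel €5.74: prepared food → 3.5% → €0.2009
Cold medicine €15.00: over-the-counter medicine → 7.25% → €1.0875
Subtotal = €525.63; unrounded tax = €40.119425 → €40.12; total due = €565.75

€565.75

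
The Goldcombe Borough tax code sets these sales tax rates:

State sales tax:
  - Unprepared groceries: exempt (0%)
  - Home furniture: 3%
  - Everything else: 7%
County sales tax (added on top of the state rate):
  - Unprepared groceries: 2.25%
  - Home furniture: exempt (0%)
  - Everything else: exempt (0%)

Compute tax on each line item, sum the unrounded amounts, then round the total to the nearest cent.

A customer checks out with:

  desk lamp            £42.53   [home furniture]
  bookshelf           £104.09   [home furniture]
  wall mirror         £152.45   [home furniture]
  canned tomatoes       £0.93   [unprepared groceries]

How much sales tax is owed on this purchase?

Desk lamp £42.53: home furniture → 3% + 0% county = 3% → £1.2759
Bookshelf £104.09: home furniture → 3% + 0% county = 3% → £3.1227
Wall mirror £152.45: home furniture → 3% + 0% county = 3% → £4.5735
Canned tomatoes £0.93: unprepared groceries → 0% + 2.25% county = 2.25% → £0.020925
Unrounded tax sum = £8.993025 → £8.99

£8.99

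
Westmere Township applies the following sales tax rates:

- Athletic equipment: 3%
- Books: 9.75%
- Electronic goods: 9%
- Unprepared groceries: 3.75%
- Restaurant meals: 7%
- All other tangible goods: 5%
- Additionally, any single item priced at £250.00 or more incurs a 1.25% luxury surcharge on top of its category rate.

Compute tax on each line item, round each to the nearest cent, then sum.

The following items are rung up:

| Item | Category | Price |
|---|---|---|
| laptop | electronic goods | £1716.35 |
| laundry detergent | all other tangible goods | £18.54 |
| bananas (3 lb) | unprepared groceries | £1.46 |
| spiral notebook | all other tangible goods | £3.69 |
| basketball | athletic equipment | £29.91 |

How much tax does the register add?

£177.99

Laptop £1716.35: electronic goods → 9% + 1.25% surcharge = 10.25% → £175.93
Laundry detergent £18.54: all other tangible goods → 5% → £0.93
Bananas (3 lb) £1.46: unprepared groceries → 3.75% → £0.05
Spiral notebook £3.69: all other tangible goods → 5% → £0.18
Basketball £29.91: athletic equipment → 3% → £0.90
Total tax = £175.93 + £0.93 + £0.05 + £0.18 + £0.90 = £177.99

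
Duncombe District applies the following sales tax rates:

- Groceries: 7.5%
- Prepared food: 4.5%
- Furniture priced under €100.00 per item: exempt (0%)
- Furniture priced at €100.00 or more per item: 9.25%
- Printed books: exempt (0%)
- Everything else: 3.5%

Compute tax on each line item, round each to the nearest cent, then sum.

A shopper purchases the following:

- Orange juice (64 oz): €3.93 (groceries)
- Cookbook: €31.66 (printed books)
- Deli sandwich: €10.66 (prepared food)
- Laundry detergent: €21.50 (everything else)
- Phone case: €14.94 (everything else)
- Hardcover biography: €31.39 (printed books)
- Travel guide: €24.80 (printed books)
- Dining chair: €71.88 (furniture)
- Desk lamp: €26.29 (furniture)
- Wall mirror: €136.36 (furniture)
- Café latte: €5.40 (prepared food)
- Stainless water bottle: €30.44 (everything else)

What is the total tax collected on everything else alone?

€2.34

Laundry detergent €21.50: everything else → 3.5% → €0.75
Phone case €14.94: everything else → 3.5% → €0.52
Stainless water bottle €30.44: everything else → 3.5% → €1.07
Tax on everything else = €0.75 + €0.52 + €1.07 = €2.34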